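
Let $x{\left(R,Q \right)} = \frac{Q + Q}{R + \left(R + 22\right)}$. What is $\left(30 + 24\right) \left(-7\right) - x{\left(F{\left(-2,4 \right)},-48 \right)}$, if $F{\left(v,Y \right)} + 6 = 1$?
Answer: $-370$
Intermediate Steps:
$F{\left(v,Y \right)} = -5$ ($F{\left(v,Y \right)} = -6 + 1 = -5$)
$x{\left(R,Q \right)} = \frac{2 Q}{22 + 2 R}$ ($x{\left(R,Q \right)} = \frac{2 Q}{R + \left(22 + R\right)} = \frac{2 Q}{22 + 2 R}$)
$\left(30 + 24\right) \left(-7\right) - x{\left(F{\left(-2,4 \right)},-48 \right)} = \left(30 + 24\right) \left(-7\right) - - \frac{48}{11 - 5} = 54 \left(-7\right) - - \frac{48}{6} = -378 - \left(-48\right) \frac{1}{6} = -378 - -8 = -378 + 8 = -370$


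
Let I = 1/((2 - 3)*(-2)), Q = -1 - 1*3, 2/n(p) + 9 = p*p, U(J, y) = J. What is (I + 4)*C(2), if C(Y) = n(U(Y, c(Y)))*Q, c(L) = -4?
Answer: 36/5 ≈ 7.2000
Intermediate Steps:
n(p) = 2/(-9 + p²) (n(p) = 2/(-9 + p*p) = 2/(-9 + p²))
Q = -4 (Q = -1 - 3 = -4)
I = ½ (I = 1/(-1*(-2)) = 1/2 = ½ ≈ 0.50000)
C(Y) = -8/(-9 + Y²) (C(Y) = (2/(-9 + Y²))*(-4) = -8/(-9 + Y²))
(I + 4)*C(2) = (½ + 4)*(-8/(-9 + 2²)) = 9*(-8/(-9 + 4))/2 = 9*(-8/(-5))/2 = 9*(-8*(-⅕))/2 = (9/2)*(8/5) = 36/5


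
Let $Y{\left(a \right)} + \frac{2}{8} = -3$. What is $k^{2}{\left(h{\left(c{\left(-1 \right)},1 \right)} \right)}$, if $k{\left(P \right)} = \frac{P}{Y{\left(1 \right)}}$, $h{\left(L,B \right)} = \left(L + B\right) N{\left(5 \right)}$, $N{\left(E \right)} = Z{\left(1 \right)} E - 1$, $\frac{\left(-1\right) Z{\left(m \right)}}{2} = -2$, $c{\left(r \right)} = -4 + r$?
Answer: $\frac{92416}{169} \approx 546.84$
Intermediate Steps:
$Z{\left(m \right)} = 4$ ($Z{\left(m \right)} = \left(-2\right) \left(-2\right) = 4$)
$Y{\left(a \right)} = - \frac{13}{4}$ ($Y{\left(a \right)} = - \frac{1}{4} - 3 = - \frac{13}{4}$)
$N{\left(E \right)} = -1 + 4 E$ ($N{\left(E \right)} = 4 E - 1 = -1 + 4 E$)
$h{\left(L,B \right)} = 19 B + 19 L$ ($h{\left(L,B \right)} = \left(L + B\right) \left(-1 + 4 \cdot 5\right) = \left(B + L\right) \left(-1 + 20\right) = \left(B + L\right) 19 = 19 B + 19 L$)
$k{\left(P \right)} = - \frac{4 P}{13}$ ($k{\left(P \right)} = \frac{P}{- \frac{13}{4}} = P \left(- \frac{4}{13}\right) = - \frac{4 P}{13}$)
$k^{2}{\left(h{\left(c{\left(-1 \right)},1 \right)} \right)} = \left(- \frac{4 \left(19 \cdot 1 + 19 \left(-4 - 1\right)\right)}{13}\right)^{2} = \left(- \frac{4 \left(19 + 19 \left(-5\right)\right)}{13}\right)^{2} = \left(- \frac{4 \left(19 - 95\right)}{13}\right)^{2} = \left(\left(- \frac{4}{13}\right) \left(-76\right)\right)^{2} = \left(\frac{304}{13}\right)^{2} = \frac{92416}{169}$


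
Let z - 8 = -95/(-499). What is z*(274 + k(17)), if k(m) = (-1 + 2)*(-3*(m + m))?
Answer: 702964/499 ≈ 1408.7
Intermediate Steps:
z = 4087/499 (z = 8 - 95/(-499) = 8 - 95*(-1/499) = 8 + 95/499 = 4087/499 ≈ 8.1904)
k(m) = -6*m (k(m) = 1*(-6*m) = -6*m)
z*(274 + k(17)) = 4087*(274 - 6*17)/499 = 4087*(274 - 102)/499 = (4087/499)*172 = 702964/499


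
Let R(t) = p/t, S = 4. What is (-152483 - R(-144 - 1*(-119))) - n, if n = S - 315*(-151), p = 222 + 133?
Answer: -1000189/5 ≈ -2.0004e+5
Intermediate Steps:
p = 355
n = 47569 (n = 4 - 315*(-151) = 4 + 47565 = 47569)
R(t) = 355/t
(-152483 - R(-144 - 1*(-119))) - n = (-152483 - 355/(-144 - 1*(-119))) - 1*47569 = (-152483 - 355/(-144 + 119)) - 47569 = (-152483 - 355/(-25)) - 47569 = (-152483 - 355*(-1)/25) - 47569 = (-152483 - 1*(-71/5)) - 47569 = (-152483 + 71/5) - 47569 = -762344/5 - 47569 = -1000189/5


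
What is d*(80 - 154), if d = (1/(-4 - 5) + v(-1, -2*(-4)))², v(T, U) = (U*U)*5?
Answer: -613359434/81 ≈ -7.5723e+6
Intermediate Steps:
v(T, U) = 5*U² (v(T, U) = U²*5 = 5*U²)
d = 8288641/81 (d = (1/(-4 - 5) + 5*(-2*(-4))²)² = (1/(-9) + 5*8²)² = (-⅑ + 5*64)² = (-⅑ + 320)² = (2879/9)² = 8288641/81 ≈ 1.0233e+5)
d*(80 - 154) = 8288641*(80 - 154)/81 = (8288641/81)*(-74) = -613359434/81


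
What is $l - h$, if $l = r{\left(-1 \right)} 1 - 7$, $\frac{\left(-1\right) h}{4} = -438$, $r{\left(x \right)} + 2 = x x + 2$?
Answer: $-1758$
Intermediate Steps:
$r{\left(x \right)} = x^{2}$ ($r{\left(x \right)} = -2 + \left(x x + 2\right) = -2 + \left(x^{2} + 2\right) = -2 + \left(2 + x^{2}\right) = x^{2}$)
$h = 1752$ ($h = \left(-4\right) \left(-438\right) = 1752$)
$l = -6$ ($l = \left(-1\right)^{2} \cdot 1 - 7 = 1 \cdot 1 - 7 = 1 - 7 = -6$)
$l - h = -6 - 1752 = -1758$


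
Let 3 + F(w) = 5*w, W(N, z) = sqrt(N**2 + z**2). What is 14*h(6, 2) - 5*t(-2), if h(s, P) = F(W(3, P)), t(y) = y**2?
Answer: -62 + 70*sqrt(13) ≈ 190.39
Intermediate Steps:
F(w) = -3 + 5*w
h(s, P) = -3 + 5*sqrt(9 + P**2) (h(s, P) = -3 + 5*sqrt(3**2 + P**2) = -3 + 5*sqrt(9 + P**2))
14*h(6, 2) - 5*t(-2) = 14*(-3 + 5*sqrt(9 + 2**2)) - 5*(-2)**2 = 14*(-3 + 5*sqrt(9 + 4)) - 5*4 = 14*(-3 + 5*sqrt(13)) - 20 = (-42 + 70*sqrt(13)) - 20 = -62 + 70*sqrt(13)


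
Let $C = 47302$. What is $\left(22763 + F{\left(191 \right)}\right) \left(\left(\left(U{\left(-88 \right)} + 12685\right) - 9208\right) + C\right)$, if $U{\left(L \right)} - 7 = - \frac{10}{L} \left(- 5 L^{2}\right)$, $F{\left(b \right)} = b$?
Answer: $1064744244$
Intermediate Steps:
$U{\left(L \right)} = 7 + 50 L$ ($U{\left(L \right)} = 7 + - \frac{10}{L} \left(- 5 L^{2}\right) = 7 + 50 L$)
$\left(22763 + F{\left(191 \right)}\right) \left(\left(\left(U{\left(-88 \right)} + 12685\right) - 9208\right) + C\right) = \left(22763 + 191\right) \left(\left(\left(\left(7 + 50 \left(-88\right)\right) + 12685\right) - 9208\right) + 47302\right) = 22954 \left(\left(\left(\left(7 - 4400\right) + 12685\right) - 9208\right) + 47302\right) = 22954 \left(\left(\left(-4393 + 12685\right) - 9208\right) + 47302\right) = 22954 \left(\left(8292 - 9208\right) + 47302\right) = 22954 \left(-916 + 47302\right) = 22954 \cdot 46386 = 1064744244$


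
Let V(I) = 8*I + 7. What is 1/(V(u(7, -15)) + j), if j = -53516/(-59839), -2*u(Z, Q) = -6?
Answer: 59839/1908525 ≈ 0.031354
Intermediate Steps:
u(Z, Q) = 3 (u(Z, Q) = -½*(-6) = 3)
j = 53516/59839 (j = -53516*(-1/59839) = 53516/59839 ≈ 0.89433)
V(I) = 7 + 8*I
1/(V(u(7, -15)) + j) = 1/((7 + 8*3) + 53516/59839) = 1/((7 + 24) + 53516/59839) = 1/(31 + 53516/59839) = 1/(1908525/59839) = 59839/1908525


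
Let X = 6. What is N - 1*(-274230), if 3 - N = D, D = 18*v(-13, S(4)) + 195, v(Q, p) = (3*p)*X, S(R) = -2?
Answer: 274686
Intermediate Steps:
v(Q, p) = 18*p (v(Q, p) = (3*p)*6 = 18*p)
D = -453 (D = 18*(18*(-2)) + 195 = 18*(-36) + 195 = -648 + 195 = -453)
N = 456 (N = 3 - 1*(-453) = 3 + 453 = 456)
N - 1*(-274230) = 456 - 1*(-274230) = 456 + 274230 = 274686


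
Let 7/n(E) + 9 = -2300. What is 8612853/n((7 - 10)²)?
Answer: -19887077577/7 ≈ -2.8410e+9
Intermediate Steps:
n(E) = -7/2309 (n(E) = 7/(-9 - 2300) = 7/(-2309) = 7*(-1/2309) = -7/2309)
8612853/n((7 - 10)²) = 8612853/(-7/2309) = 8612853*(-2309/7) = -19887077577/7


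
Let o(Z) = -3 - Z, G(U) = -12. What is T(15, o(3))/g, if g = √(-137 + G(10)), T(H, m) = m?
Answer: 6*I*√149/149 ≈ 0.49154*I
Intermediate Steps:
g = I*√149 (g = √(-137 - 12) = √(-149) = I*√149 ≈ 12.207*I)
T(15, o(3))/g = (-3 - 1*3)/((I*√149)) = (-3 - 3)*(-I*√149/149) = -(-6)*I*√149/149 = 6*I*√149/149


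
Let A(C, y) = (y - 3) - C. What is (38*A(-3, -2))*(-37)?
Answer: 2812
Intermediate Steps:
A(C, y) = -3 + y - C (A(C, y) = (-3 + y) - C = -3 + y - C)
(38*A(-3, -2))*(-37) = (38*(-3 - 2 - 1*(-3)))*(-37) = (38*(-3 - 2 + 3))*(-37) = (38*(-2))*(-37) = -76*(-37) = 2812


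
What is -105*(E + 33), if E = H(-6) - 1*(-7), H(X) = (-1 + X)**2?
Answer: -9345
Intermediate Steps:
E = 56 (E = (-1 - 6)**2 - 1*(-7) = (-7)**2 + 7 = 49 + 7 = 56)
-105*(E + 33) = -105*(56 + 33) = -105*89 = -9345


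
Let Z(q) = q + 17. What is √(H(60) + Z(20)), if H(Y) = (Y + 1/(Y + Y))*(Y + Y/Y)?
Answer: √13311030/60 ≈ 60.807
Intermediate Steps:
H(Y) = (1 + Y)*(Y + 1/(2*Y)) (H(Y) = (Y + 1/(2*Y))*(Y + 1) = (Y + 1/(2*Y))*(1 + Y) = (1 + Y)*(Y + 1/(2*Y)))
Z(q) = 17 + q
√(H(60) + Z(20)) = √((½ + 60 + 60² + (½)/60) + (17 + 20)) = √((½ + 60 + 3600 + (½)*(1/60)) + 37) = √((½ + 60 + 3600 + 1/120) + 37) = √(439261/120 + 37) = √(443701/120) = √13311030/60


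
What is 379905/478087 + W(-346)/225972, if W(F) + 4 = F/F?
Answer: 28615486133/36011425188 ≈ 0.79462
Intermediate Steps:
W(F) = -3 (W(F) = -4 + F/F = -4 + 1 = -3)
379905/478087 + W(-346)/225972 = 379905/478087 - 3/225972 = 379905*(1/478087) - 3*1/225972 = 379905/478087 - 1/75324 = 28615486133/36011425188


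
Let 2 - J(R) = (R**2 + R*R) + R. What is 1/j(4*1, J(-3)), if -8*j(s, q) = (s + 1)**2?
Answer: -8/25 ≈ -0.32000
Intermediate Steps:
J(R) = 2 - R - 2*R**2 (J(R) = 2 - ((R**2 + R*R) + R) = 2 - ((R**2 + R**2) + R) = 2 - (2*R**2 + R) = 2 - (R + 2*R**2) = 2 + (-R - 2*R**2) = 2 - R - 2*R**2)
j(s, q) = -(1 + s)**2/8 (j(s, q) = -(s + 1)**2/8 = -(1 + s)**2/8)
1/j(4*1, J(-3)) = 1/(-(1 + 4*1)**2/8) = 1/(-(1 + 4)**2/8) = 1/(-1/8*5**2) = 1/(-1/8*25) = 1/(-25/8) = -8/25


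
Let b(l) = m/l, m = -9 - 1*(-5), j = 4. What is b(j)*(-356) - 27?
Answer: 329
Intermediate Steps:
m = -4 (m = -9 + 5 = -4)
b(l) = -4/l
b(j)*(-356) - 27 = -4/4*(-356) - 27 = -4*¼*(-356) - 27 = -1*(-356) - 27 = 356 - 27 = 329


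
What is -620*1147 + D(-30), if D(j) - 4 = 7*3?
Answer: -711115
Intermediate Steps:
D(j) = 25 (D(j) = 4 + 7*3 = 4 + 21 = 25)
-620*1147 + D(-30) = -620*1147 + 25 = -711140 + 25 = -711115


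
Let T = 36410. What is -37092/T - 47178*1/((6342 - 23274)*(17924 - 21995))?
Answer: -6460797199/6337746370 ≈ -1.0194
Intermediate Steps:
-37092/T - 47178*1/((6342 - 23274)*(17924 - 21995)) = -37092/36410 - 47178*1/((6342 - 23274)*(17924 - 21995)) = -37092*1/36410 - 47178/((-16932*(-4071))) = -1686/1655 - 47178/68930172 = -1686/1655 - 47178*1/68930172 = -1686/1655 - 2621/3829454 = -6460797199/6337746370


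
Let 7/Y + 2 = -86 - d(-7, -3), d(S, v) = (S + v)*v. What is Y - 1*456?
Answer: -53815/118 ≈ -456.06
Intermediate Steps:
d(S, v) = v*(S + v)
Y = -7/118 (Y = 7/(-2 + (-86 - (-3)*(-7 - 3))) = 7/(-2 + (-86 - (-3)*(-10))) = 7/(-2 + (-86 - 1*30)) = 7/(-2 + (-86 - 30)) = 7/(-2 - 116) = 7/(-118) = 7*(-1/118) = -7/118 ≈ -0.059322)
Y - 1*456 = -7/118 - 1*456 = -7/118 - 456 = -53815/118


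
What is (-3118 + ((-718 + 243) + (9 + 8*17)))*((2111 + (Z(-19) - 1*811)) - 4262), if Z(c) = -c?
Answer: 10147464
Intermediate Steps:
(-3118 + ((-718 + 243) + (9 + 8*17)))*((2111 + (Z(-19) - 1*811)) - 4262) = (-3118 + ((-718 + 243) + (9 + 8*17)))*((2111 + (-1*(-19) - 1*811)) - 4262) = (-3118 + (-475 + (9 + 136)))*((2111 + (19 - 811)) - 4262) = (-3118 + (-475 + 145))*((2111 - 792) - 4262) = (-3118 - 330)*(1319 - 4262) = -3448*(-2943) = 10147464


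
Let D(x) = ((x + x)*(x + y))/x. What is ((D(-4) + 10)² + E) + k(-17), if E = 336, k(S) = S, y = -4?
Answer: 355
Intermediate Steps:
D(x) = -8 + 2*x (D(x) = ((x + x)*(x - 4))/x = ((2*x)*(-4 + x))/x = (2*x*(-4 + x))/x = -8 + 2*x)
((D(-4) + 10)² + E) + k(-17) = (((-8 + 2*(-4)) + 10)² + 336) - 17 = (((-8 - 8) + 10)² + 336) - 17 = ((-16 + 10)² + 336) - 17 = ((-6)² + 336) - 17 = (36 + 336) - 17 = 372 - 17 = 355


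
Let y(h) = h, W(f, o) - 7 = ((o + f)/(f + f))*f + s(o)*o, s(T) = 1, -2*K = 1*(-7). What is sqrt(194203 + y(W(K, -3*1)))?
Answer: sqrt(776829)/2 ≈ 440.69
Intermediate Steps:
K = 7/2 (K = -(-7)/2 = -1/2*(-7) = 7/2 ≈ 3.5000)
W(f, o) = 7 + f/2 + 3*o/2 (W(f, o) = 7 + (((o + f)/(f + f))*f + 1*o) = 7 + (((f + o)/((2*f)))*f + o) = 7 + (((f + o)*(1/(2*f)))*f + o) = 7 + (((f + o)/(2*f))*f + o) = 7 + ((f/2 + o/2) + o) = 7 + (f/2 + 3*o/2) = 7 + f/2 + 3*o/2)
sqrt(194203 + y(W(K, -3*1))) = sqrt(194203 + (7 + (1/2)*(7/2) + 3*(-3*1)/2)) = sqrt(194203 + (7 + 7/4 + (3/2)*(-3))) = sqrt(194203 + (7 + 7/4 - 9/2)) = sqrt(194203 + 17/4) = sqrt(776829/4) = sqrt(776829)/2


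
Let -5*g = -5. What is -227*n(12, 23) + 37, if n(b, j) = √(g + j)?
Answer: 37 - 454*√6 ≈ -1075.1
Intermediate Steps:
g = 1 (g = -⅕*(-5) = 1)
n(b, j) = √(1 + j)
-227*n(12, 23) + 37 = -227*√(1 + 23) + 37 = -454*√6 + 37 = 37 - 454*√6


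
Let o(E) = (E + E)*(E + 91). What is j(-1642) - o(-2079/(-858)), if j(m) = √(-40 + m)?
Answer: -153027/338 + 29*I*√2 ≈ -452.74 + 41.012*I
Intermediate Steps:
o(E) = 2*E*(91 + E) (o(E) = (2*E)*(91 + E) = 2*E*(91 + E))
j(-1642) - o(-2079/(-858)) = √(-40 - 1642) - 2*(-2079/(-858))*(91 - 2079/(-858)) = √(-1682) - 2*(-2079*(-1/858))*(91 - 2079*(-1/858)) = 29*I*√2 - 2*63*(91 + 63/26)/26 = 29*I*√2 - 2*63*2429/(26*26) = 29*I*√2 - 1*153027/338 = 29*I*√2 - 153027/338 = -153027/338 + 29*I*√2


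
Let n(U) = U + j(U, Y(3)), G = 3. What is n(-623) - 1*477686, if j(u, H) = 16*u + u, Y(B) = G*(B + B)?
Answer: -488900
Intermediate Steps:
Y(B) = 6*B (Y(B) = 3*(B + B) = 3*(2*B) = 6*B)
j(u, H) = 17*u
n(U) = 18*U (n(U) = U + 17*U = 18*U)
n(-623) - 1*477686 = 18*(-623) - 1*477686 = -11214 - 477686 = -488900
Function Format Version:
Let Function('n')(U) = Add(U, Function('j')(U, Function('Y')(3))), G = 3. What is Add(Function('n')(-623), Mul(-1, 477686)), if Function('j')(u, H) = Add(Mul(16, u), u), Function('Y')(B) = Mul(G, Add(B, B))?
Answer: -488900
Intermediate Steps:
Function('Y')(B) = Mul(6, B) (Function('Y')(B) = Mul(3, Add(B, B)) = Mul(3, Mul(2, B)) = Mul(6, B))
Function('j')(u, H) = Mul(17, u)
Function('n')(U) = Mul(18, U) (Function('n')(U) = Add(U, Mul(17, U)) = Mul(18, U))
Add(Function('n')(-623), Mul(-1, 477686)) = Add(Mul(18, -623), Mul(-1, 477686)) = Add(-11214, -477686) = -488900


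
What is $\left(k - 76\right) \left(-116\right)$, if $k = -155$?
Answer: $26796$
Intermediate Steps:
$\left(k - 76\right) \left(-116\right) = \left(-155 - 76\right) \left(-116\right) = \left(-231\right) \left(-116\right) = 26796$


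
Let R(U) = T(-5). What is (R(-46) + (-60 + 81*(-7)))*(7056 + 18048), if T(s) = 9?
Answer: -15514272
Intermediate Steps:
R(U) = 9
(R(-46) + (-60 + 81*(-7)))*(7056 + 18048) = (9 + (-60 + 81*(-7)))*(7056 + 18048) = (9 + (-60 - 567))*25104 = (9 - 627)*25104 = -618*25104 = -15514272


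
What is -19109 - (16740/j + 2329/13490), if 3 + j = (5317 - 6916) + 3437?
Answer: -94651429733/4950830 ≈ -19118.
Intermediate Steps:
j = 1835 (j = -3 + ((5317 - 6916) + 3437) = -3 + (-1599 + 3437) = -3 + 1838 = 1835)
-19109 - (16740/j + 2329/13490) = -19109 - (16740/1835 + 2329/13490) = -19109 - (16740*(1/1835) + 2329*(1/13490)) = -19109 - (3348/367 + 2329/13490) = -19109 - 1*46019263/4950830 = -19109 - 46019263/4950830 = -94651429733/4950830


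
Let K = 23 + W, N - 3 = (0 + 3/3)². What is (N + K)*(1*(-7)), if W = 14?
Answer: -287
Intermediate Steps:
N = 4 (N = 3 + (0 + 3/3)² = 3 + (0 + 3*(⅓))² = 3 + (0 + 1)² = 3 + 1² = 3 + 1 = 4)
K = 37 (K = 23 + 14 = 37)
(N + K)*(1*(-7)) = (4 + 37)*(1*(-7)) = 41*(-7) = -287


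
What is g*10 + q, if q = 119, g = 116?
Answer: 1279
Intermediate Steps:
g*10 + q = 116*10 + 119 = 1160 + 119 = 1279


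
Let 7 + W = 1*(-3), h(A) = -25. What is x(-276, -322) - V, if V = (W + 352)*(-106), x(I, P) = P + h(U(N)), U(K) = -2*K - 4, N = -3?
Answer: 35905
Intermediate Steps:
U(K) = -4 - 2*K
W = -10 (W = -7 + 1*(-3) = -7 - 3 = -10)
x(I, P) = -25 + P (x(I, P) = P - 25 = -25 + P)
V = -36252 (V = (-10 + 352)*(-106) = 342*(-106) = -36252)
x(-276, -322) - V = (-25 - 322) - 1*(-36252) = -347 + 36252 = 35905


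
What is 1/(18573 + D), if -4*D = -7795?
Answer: 4/82087 ≈ 4.8729e-5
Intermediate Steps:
D = 7795/4 (D = -1/4*(-7795) = 7795/4 ≈ 1948.8)
1/(18573 + D) = 1/(18573 + 7795/4) = 1/(82087/4) = 4/82087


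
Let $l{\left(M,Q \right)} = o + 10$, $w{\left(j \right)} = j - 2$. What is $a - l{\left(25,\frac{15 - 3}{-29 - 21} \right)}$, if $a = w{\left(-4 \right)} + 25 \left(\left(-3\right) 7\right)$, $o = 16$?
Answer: $-557$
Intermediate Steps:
$w{\left(j \right)} = -2 + j$ ($w{\left(j \right)} = j - 2 = -2 + j$)
$l{\left(M,Q \right)} = 26$ ($l{\left(M,Q \right)} = 16 + 10 = 26$)
$a = -531$ ($a = \left(-2 - 4\right) + 25 \left(\left(-3\right) 7\right) = -6 + 25 \left(-21\right) = -6 - 525 = -531$)
$a - l{\left(25,\frac{15 - 3}{-29 - 21} \right)} = -531 - 26 = -557$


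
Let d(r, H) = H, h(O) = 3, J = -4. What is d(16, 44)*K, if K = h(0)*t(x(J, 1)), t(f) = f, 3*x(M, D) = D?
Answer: 44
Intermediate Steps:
x(M, D) = D/3
K = 1 (K = 3*((1/3)*1) = 3*(1/3) = 1)
d(16, 44)*K = 44*1 = 44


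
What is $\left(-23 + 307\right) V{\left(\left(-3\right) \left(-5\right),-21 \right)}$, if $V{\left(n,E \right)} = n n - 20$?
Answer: $58220$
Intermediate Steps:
$V{\left(n,E \right)} = -20 + n^{2}$ ($V{\left(n,E \right)} = n^{2} - 20 = -20 + n^{2}$)
$\left(-23 + 307\right) V{\left(\left(-3\right) \left(-5\right),-21 \right)} = \left(-23 + 307\right) \left(-20 + \left(\left(-3\right) \left(-5\right)\right)^{2}\right) = 284 \left(-20 + 15^{2}\right) = 284 \left(-20 + 225\right) = 284 \cdot 205 = 58220$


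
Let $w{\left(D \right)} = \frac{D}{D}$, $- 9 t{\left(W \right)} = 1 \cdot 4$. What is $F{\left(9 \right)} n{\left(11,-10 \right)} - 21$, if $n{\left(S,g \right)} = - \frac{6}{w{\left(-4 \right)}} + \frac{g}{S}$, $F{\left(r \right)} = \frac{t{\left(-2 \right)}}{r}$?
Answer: $- \frac{18407}{891} \approx -20.659$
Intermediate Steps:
$t{\left(W \right)} = - \frac{4}{9}$ ($t{\left(W \right)} = - \frac{1 \cdot 4}{9} = \left(- \frac{1}{9}\right) 4 = - \frac{4}{9}$)
$w{\left(D \right)} = 1$
$F{\left(r \right)} = - \frac{4}{9 r}$
$n{\left(S,g \right)} = -6 + \frac{g}{S}$ ($n{\left(S,g \right)} = - \frac{6}{1} + \frac{g}{S} = \left(-6\right) 1 + \frac{g}{S} = -6 + \frac{g}{S}$)
$F{\left(9 \right)} n{\left(11,-10 \right)} - 21 = - \frac{4}{9 \cdot 9} \left(-6 - \frac{10}{11}\right) - 21 = \left(- \frac{4}{9}\right) \frac{1}{9} \left(-6 - \frac{10}{11}\right) - 21 = - \frac{4 \left(-6 - \frac{10}{11}\right)}{81} - 21 = \left(- \frac{4}{81}\right) \left(- \frac{76}{11}\right) - 21 = \frac{304}{891} - 21 = - \frac{18407}{891}$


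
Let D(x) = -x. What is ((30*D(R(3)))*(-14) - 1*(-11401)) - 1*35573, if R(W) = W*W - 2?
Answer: -21232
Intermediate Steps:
R(W) = -2 + W² (R(W) = W² - 2 = -2 + W²)
((30*D(R(3)))*(-14) - 1*(-11401)) - 1*35573 = ((30*(-(-2 + 3²)))*(-14) - 1*(-11401)) - 1*35573 = ((30*(-(-2 + 9)))*(-14) + 11401) - 35573 = ((30*(-1*7))*(-14) + 11401) - 35573 = ((30*(-7))*(-14) + 11401) - 35573 = (-210*(-14) + 11401) - 35573 = (2940 + 11401) - 35573 = 14341 - 35573 = -21232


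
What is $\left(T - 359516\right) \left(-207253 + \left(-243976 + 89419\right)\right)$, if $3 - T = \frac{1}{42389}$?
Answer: $\frac{56842949161340}{437} \approx 1.3008 \cdot 10^{11}$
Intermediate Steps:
$T = \frac{127166}{42389}$ ($T = 3 - \frac{1}{42389} = \frac{127166}{42389} \approx 3.0$)
$\left(T - 359516\right) \left(-207253 + \left(-243976 + 89419\right)\right) = \left(\frac{127166}{42389} - 359516\right) \left(-207253 + \left(-243976 + 89419\right)\right) = - \frac{15239396558 \left(-207253 - 154557\right)}{42389} = \left(- \frac{15239396558}{42389}\right) \left(-361810\right) = \frac{56842949161340}{437}$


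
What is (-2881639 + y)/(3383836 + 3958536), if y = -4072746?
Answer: -6954385/7342372 ≈ -0.94716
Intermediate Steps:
(-2881639 + y)/(3383836 + 3958536) = (-2881639 - 4072746)/(3383836 + 3958536) = -6954385/7342372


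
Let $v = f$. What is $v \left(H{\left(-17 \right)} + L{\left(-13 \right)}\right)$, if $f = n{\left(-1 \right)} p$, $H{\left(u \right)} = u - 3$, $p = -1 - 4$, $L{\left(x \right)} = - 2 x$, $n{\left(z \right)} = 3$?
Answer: $-90$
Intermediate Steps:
$p = -5$
$H{\left(u \right)} = -3 + u$
$f = -15$ ($f = 3 \left(-5\right) = -15$)
$v = -15$
$v \left(H{\left(-17 \right)} + L{\left(-13 \right)}\right) = - 15 \left(\left(-3 - 17\right) - -26\right) = - 15 \left(-20 + 26\right) = \left(-15\right) 6 = -90$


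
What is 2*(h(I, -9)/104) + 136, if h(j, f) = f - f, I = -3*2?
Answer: 136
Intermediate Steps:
I = -6
h(j, f) = 0
2*(h(I, -9)/104) + 136 = 2*(0/104) + 136 = 2*(0*(1/104)) + 136 = 2*0 + 136 = 0 + 136 = 136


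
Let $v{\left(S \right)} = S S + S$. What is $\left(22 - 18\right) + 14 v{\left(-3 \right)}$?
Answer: $88$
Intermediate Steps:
$v{\left(S \right)} = S + S^{2}$ ($v{\left(S \right)} = S^{2} + S = S + S^{2}$)
$\left(22 - 18\right) + 14 v{\left(-3 \right)} = \left(22 - 18\right) + 14 \left(- 3 \left(1 - 3\right)\right) = \left(22 - 18\right) + 14 \left(\left(-3\right) \left(-2\right)\right) = 4 + 14 \cdot 6 = 4 + 84 = 88$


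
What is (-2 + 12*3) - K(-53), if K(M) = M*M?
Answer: -2775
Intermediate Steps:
K(M) = M²
(-2 + 12*3) - K(-53) = (-2 + 12*3) - 1*(-53)² = (-2 + 36) - 1*2809 = 34 - 2809 = -2775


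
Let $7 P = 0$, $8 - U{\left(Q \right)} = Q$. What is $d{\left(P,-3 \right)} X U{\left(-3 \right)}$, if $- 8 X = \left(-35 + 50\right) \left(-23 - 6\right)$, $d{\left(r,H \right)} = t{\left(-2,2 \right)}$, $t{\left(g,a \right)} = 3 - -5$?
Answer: $4785$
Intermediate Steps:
$t{\left(g,a \right)} = 8$ ($t{\left(g,a \right)} = 3 + 5 = 8$)
$U{\left(Q \right)} = 8 - Q$
$P = 0$ ($P = \frac{1}{7} \cdot 0 = 0$)
$d{\left(r,H \right)} = 8$
$X = \frac{435}{8}$ ($X = - \frac{\left(-35 + 50\right) \left(-23 - 6\right)}{8} = - \frac{15 \left(-29\right)}{8} = \left(- \frac{1}{8}\right) \left(-435\right) = \frac{435}{8} \approx 54.375$)
$d{\left(P,-3 \right)} X U{\left(-3 \right)} = 8 \cdot \frac{435}{8} \left(8 - -3\right) = 435 \left(8 + 3\right) = 435 \cdot 11 = 4785$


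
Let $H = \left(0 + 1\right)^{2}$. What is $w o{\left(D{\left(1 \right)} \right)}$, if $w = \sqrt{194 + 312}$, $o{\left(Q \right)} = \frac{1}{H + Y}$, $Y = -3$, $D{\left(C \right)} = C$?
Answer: $- \frac{\sqrt{506}}{2} \approx -11.247$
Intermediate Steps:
$H = 1$ ($H = 1^{2} = 1$)
$o{\left(Q \right)} = - \frac{1}{2}$ ($o{\left(Q \right)} = \frac{1}{1 - 3} = \frac{1}{-2} = - \frac{1}{2}$)
$w = \sqrt{506} \approx 22.494$
$w o{\left(D{\left(1 \right)} \right)} = \sqrt{506} \left(- \frac{1}{2}\right) = - \frac{\sqrt{506}}{2}$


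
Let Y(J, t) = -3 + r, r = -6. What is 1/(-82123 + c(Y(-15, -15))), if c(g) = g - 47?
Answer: -1/82179 ≈ -1.2169e-5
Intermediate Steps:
Y(J, t) = -9 (Y(J, t) = -3 - 6 = -9)
c(g) = -47 + g
1/(-82123 + c(Y(-15, -15))) = 1/(-82123 + (-47 - 9)) = 1/(-82123 - 56) = 1/(-82179) = -1/82179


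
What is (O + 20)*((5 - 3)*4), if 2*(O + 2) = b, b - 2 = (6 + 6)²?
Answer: 728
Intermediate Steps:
b = 146 (b = 2 + (6 + 6)² = 2 + 12² = 2 + 144 = 146)
O = 71 (O = -2 + (½)*146 = -2 + 73 = 71)
(O + 20)*((5 - 3)*4) = (71 + 20)*((5 - 3)*4) = 91*(2*4) = 91*8 = 728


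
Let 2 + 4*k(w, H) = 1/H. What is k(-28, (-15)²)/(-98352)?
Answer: 449/88516800 ≈ 5.0725e-6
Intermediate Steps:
k(w, H) = -½ + 1/(4*H)
k(-28, (-15)²)/(-98352) = ((1 - 2*(-15)²)/(4*((-15)²)))/(-98352) = ((¼)*(1 - 2*225)/225)*(-1/98352) = ((¼)*(1/225)*(1 - 450))*(-1/98352) = ((¼)*(1/225)*(-449))*(-1/98352) = -449/900*(-1/98352) = 449/88516800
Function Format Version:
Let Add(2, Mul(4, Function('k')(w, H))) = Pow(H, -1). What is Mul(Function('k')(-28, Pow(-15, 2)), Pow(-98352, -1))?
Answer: Rational(449, 88516800) ≈ 5.0725e-6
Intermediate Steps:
Function('k')(w, H) = Add(Rational(-1, 2), Mul(Rational(1, 4), Pow(H, -1)))
Mul(Function('k')(-28, Pow(-15, 2)), Pow(-98352, -1)) = Mul(Mul(Rational(1, 4), Pow(Pow(-15, 2), -1), Add(1, Mul(-2, Pow(-15, 2)))), Pow(-98352, -1)) = Mul(Mul(Rational(1, 4), Pow(225, -1), Add(1, Mul(-2, 225))), Rational(-1, 98352)) = Mul(Mul(Rational(1, 4), Rational(1, 225), Add(1, -450)), Rational(-1, 98352)) = Mul(Mul(Rational(1, 4), Rational(1, 225), -449), Rational(-1, 98352)) = Mul(Rational(-449, 900), Rational(-1, 98352)) = Rational(449, 88516800)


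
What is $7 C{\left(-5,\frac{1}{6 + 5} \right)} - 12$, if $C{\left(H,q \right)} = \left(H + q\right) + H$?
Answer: $- \frac{895}{11} \approx -81.364$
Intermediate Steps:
$C{\left(H,q \right)} = q + 2 H$
$7 C{\left(-5,\frac{1}{6 + 5} \right)} - 12 = 7 \left(\frac{1}{6 + 5} + 2 \left(-5\right)\right) - 12 = 7 \left(\frac{1}{11} - 10\right) - 12 = 7 \left(- \frac{109}{11}\right) - 12 = - \frac{763}{11} - 12 = - \frac{895}{11}$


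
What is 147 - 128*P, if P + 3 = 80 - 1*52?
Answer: -3053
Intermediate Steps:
P = 25 (P = -3 + (80 - 1*52) = -3 + (80 - 52) = -3 + 28 = 25)
147 - 128*P = 147 - 128*25 = 147 - 3200 = -3053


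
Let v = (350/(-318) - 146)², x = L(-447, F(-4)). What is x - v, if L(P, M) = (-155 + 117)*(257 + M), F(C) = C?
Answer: -790096855/25281 ≈ -31253.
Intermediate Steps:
L(P, M) = -9766 - 38*M (L(P, M) = -38*(257 + M) = -9766 - 38*M)
x = -9614 (x = -9766 - 38*(-4) = -9766 + 152 = -9614)
v = 547045321/25281 (v = (350*(-1/318) - 146)² = (-175/159 - 146)² = (-23389/159)² = 547045321/25281 ≈ 21639.)
x - v = -9614 - 1*547045321/25281 = -9614 - 547045321/25281 = -790096855/25281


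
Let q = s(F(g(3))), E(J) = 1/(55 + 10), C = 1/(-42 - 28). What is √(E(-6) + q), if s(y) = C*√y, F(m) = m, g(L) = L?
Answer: √(12740 - 11830*√3)/910 ≈ 0.096742*I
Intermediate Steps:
C = -1/70 (C = 1/(-70) = -1/70 ≈ -0.014286)
s(y) = -√y/70
E(J) = 1/65
q = -√3/70 ≈ -0.024744
√(E(-6) + q) = √(1/65 - √3/70)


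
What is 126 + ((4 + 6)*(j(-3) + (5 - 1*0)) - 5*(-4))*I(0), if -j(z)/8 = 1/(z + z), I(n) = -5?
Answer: -872/3 ≈ -290.67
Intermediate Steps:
j(z) = -4/z (j(z) = -8/(z + z) = -8*1/(2*z) = -4/z)
126 + ((4 + 6)*(j(-3) + (5 - 1*0)) - 5*(-4))*I(0) = 126 + ((4 + 6)*(-4/(-3) + (5 - 1*0)) - 5*(-4))*(-5) = 126 + (10*(-4*(-⅓) + (5 + 0)) + 20)*(-5) = 126 + (10*(4/3 + 5) + 20)*(-5) = 126 + (10*(19/3) + 20)*(-5) = 126 + (190/3 + 20)*(-5) = 126 + (250/3)*(-5) = 126 - 1250/3 = -872/3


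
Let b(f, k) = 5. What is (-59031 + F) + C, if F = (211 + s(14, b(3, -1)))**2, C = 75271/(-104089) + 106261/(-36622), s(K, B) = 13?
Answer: -33768611030881/3811947358 ≈ -8858.6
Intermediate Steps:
C = -13817175791/3811947358 (C = 75271*(-1/104089) + 106261*(-1/36622) = -75271/104089 - 106261/36622 = -13817175791/3811947358 ≈ -3.6247)
F = 50176 (F = (211 + 13)**2 = 224**2 = 50176)
(-59031 + F) + C = (-59031 + 50176) - 13817175791/3811947358 = -8855 - 13817175791/3811947358 = -33768611030881/3811947358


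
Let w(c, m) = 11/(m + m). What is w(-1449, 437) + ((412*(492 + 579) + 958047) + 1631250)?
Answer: 2648699837/874 ≈ 3.0305e+6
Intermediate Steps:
w(c, m) = 11/(2*m) (w(c, m) = 11/((2*m)) = 11*(1/(2*m)) = 11/(2*m))
w(-1449, 437) + ((412*(492 + 579) + 958047) + 1631250) = (11/2)/437 + ((412*(492 + 579) + 958047) + 1631250) = (11/2)*(1/437) + ((412*1071 + 958047) + 1631250) = 11/874 + ((441252 + 958047) + 1631250) = 11/874 + (1399299 + 1631250) = 11/874 + 3030549 = 2648699837/874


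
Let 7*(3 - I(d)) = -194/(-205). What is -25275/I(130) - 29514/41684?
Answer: -755992190277/85681462 ≈ -8823.3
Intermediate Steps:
I(d) = 4111/1435 (I(d) = 3 - (-194)/(7*(-205)) = 3 - (-194)*(-1)/(7*205) = 3 - ⅐*194/205 = 3 - 194/1435 = 4111/1435)
-25275/I(130) - 29514/41684 = -25275/4111/1435 - 29514/41684 = -25275*1435/4111 - 29514*1/41684 = -36269625/4111 - 14757/20842 = -755992190277/85681462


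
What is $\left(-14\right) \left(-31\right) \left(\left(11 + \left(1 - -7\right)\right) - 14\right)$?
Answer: $2170$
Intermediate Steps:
$\left(-14\right) \left(-31\right) \left(\left(11 + \left(1 - -7\right)\right) - 14\right) = 434 \left(\left(11 + \left(1 + 7\right)\right) - 14\right) = 434 \left(\left(11 + 8\right) - 14\right) = 434 \left(19 - 14\right) = 434 \cdot 5 = 2170$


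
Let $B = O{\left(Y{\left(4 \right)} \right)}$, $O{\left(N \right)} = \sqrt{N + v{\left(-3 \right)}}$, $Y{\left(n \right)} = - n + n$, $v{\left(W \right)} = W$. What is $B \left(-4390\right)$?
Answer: $- 4390 i \sqrt{3} \approx - 7603.7 i$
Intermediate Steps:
$Y{\left(n \right)} = 0$
$O{\left(N \right)} = \sqrt{-3 + N}$ ($O{\left(N \right)} = \sqrt{N - 3} = \sqrt{-3 + N}$)
$B = i \sqrt{3}$ ($B = \sqrt{-3 + 0} = \sqrt{-3} = i \sqrt{3} \approx 1.732 i$)
$B \left(-4390\right) = i \sqrt{3} \left(-4390\right) = - 4390 i \sqrt{3}$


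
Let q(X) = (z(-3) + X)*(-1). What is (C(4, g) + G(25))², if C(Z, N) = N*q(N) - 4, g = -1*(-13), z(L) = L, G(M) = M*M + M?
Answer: 266256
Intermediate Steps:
G(M) = M + M² (G(M) = M² + M = M + M²)
g = 13
q(X) = 3 - X (q(X) = (-3 + X)*(-1) = 3 - X)
C(Z, N) = -4 + N*(3 - N) (C(Z, N) = N*(3 - N) - 4 = -4 + N*(3 - N))
(C(4, g) + G(25))² = ((-4 - 1*13*(-3 + 13)) + 25*(1 + 25))² = ((-4 - 1*13*10) + 25*26)² = ((-4 - 130) + 650)² = (-134 + 650)² = 516² = 266256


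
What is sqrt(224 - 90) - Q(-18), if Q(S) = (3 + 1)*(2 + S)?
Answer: 64 + sqrt(134) ≈ 75.576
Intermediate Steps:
Q(S) = 8 + 4*S (Q(S) = 4*(2 + S) = 8 + 4*S)
sqrt(224 - 90) - Q(-18) = sqrt(224 - 90) - (8 + 4*(-18)) = sqrt(134) - (8 - 72) = sqrt(134) - 1*(-64) = sqrt(134) + 64 = 64 + sqrt(134)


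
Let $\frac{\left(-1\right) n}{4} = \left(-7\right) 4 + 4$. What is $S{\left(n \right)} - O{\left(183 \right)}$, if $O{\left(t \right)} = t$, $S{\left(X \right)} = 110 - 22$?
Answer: $-95$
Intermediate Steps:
$n = 96$ ($n = - 4 \left(\left(-7\right) 4 + 4\right) = - 4 \left(-28 + 4\right) = \left(-4\right) \left(-24\right) = 96$)
$S{\left(X \right)} = 88$ ($S{\left(X \right)} = 110 - 22 = 88$)
$S{\left(n \right)} - O{\left(183 \right)} = 88 - 183 = -95$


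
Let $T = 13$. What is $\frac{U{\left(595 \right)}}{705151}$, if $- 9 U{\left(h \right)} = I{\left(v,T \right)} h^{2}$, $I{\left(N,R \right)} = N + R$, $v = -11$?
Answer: $- \frac{708050}{6346359} \approx -0.11157$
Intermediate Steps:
$U{\left(h \right)} = - \frac{2 h^{2}}{9}$ ($U{\left(h \right)} = - \frac{\left(-11 + 13\right) h^{2}}{9} = - \frac{2 h^{2}}{9}$)
$\frac{U{\left(595 \right)}}{705151} = \frac{\left(- \frac{2}{9}\right) 595^{2}}{705151} = \left(- \frac{2}{9}\right) 354025 \cdot \frac{1}{705151} = \left(- \frac{708050}{9}\right) \frac{1}{705151} = - \frac{708050}{6346359}$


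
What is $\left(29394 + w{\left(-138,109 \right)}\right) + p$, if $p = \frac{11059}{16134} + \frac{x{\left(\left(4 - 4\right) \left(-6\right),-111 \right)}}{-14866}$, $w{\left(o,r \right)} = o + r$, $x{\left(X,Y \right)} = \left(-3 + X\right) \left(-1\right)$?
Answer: $\frac{1760825541688}{59962011} \approx 29366.0$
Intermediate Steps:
$x{\left(X,Y \right)} = 3 - X$
$p = \frac{41088673}{59962011}$ ($p = \frac{11059}{16134} + \frac{3 - \left(4 - 4\right) \left(-6\right)}{-14866} = 11059 \cdot \frac{1}{16134} + \left(3 - \left(4 - 4\right) \left(-6\right)\right) \left(- \frac{1}{14866}\right) = \frac{11059}{16134} + \left(3 - 0 \left(-6\right)\right) \left(- \frac{1}{14866}\right) = \frac{11059}{16134} + \left(3 - 0\right) \left(- \frac{1}{14866}\right) = \frac{11059}{16134} + \left(3 + 0\right) \left(- \frac{1}{14866}\right) = \frac{11059}{16134} + 3 \left(- \frac{1}{14866}\right) = \frac{11059}{16134} - \frac{3}{14866} = \frac{41088673}{59962011} \approx 0.68525$)
$\left(29394 + w{\left(-138,109 \right)}\right) + p = \left(29394 + \left(-138 + 109\right)\right) + \frac{41088673}{59962011} = \left(29394 - 29\right) + \frac{41088673}{59962011} = 29365 + \frac{41088673}{59962011} = \frac{1760825541688}{59962011}$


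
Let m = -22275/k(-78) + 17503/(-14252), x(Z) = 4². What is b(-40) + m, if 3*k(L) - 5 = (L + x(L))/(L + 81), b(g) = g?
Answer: 2829553299/669844 ≈ 4224.2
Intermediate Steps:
x(Z) = 16
k(L) = 5/3 + (16 + L)/(3*(81 + L)) (k(L) = 5/3 + ((L + 16)/(L + 81))/3 = 5/3 + ((16 + L)/(81 + L))/3 = 5/3 + (16 + L)/(3*(81 + L)))
m = 2856347059/669844 (m = -22275*3*(81 - 78)/(421 + 6*(-78)) + 17503/(-14252) = -22275*9/(421 - 468) + 17503*(-1/14252) = -22275/((⅓)*(⅓)*(-47)) - 17503/14252 = -22275/(-47/9) - 17503/14252 = -22275*(-9/47) - 17503/14252 = 200475/47 - 17503/14252 = 2856347059/669844 ≈ 4264.2)
b(-40) + m = -40 + 2856347059/669844 = 2829553299/669844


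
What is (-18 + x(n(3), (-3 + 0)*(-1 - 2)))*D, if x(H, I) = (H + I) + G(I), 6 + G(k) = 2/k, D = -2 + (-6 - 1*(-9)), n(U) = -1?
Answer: -142/9 ≈ -15.778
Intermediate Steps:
D = 1 (D = -2 + (-6 + 9) = -2 + 3 = 1)
G(k) = -6 + 2/k
x(H, I) = -6 + H + I + 2/I (x(H, I) = (H + I) + (-6 + 2/I) = -6 + H + I + 2/I)
(-18 + x(n(3), (-3 + 0)*(-1 - 2)))*D = (-18 + (-6 - 1 + (-3 + 0)*(-1 - 2) + 2/(((-3 + 0)*(-1 - 2)))))*1 = (-18 + (-6 - 1 - 3*(-3) + 2/((-3*(-3)))))*1 = (-18 + (-6 - 1 + 9 + 2/9))*1 = (-18 + 20/9)*1 = -142/9*1 = -142/9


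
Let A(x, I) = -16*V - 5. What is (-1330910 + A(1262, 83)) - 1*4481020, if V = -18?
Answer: -5811647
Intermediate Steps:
A(x, I) = 283 (A(x, I) = -16*(-18) - 5 = 288 - 5 = 283)
(-1330910 + A(1262, 83)) - 1*4481020 = (-1330910 + 283) - 1*4481020 = -1330627 - 4481020 = -5811647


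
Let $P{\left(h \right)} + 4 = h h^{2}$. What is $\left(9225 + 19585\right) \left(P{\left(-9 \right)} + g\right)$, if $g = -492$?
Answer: $-35292250$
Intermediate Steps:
$P{\left(h \right)} = -4 + h^{3}$ ($P{\left(h \right)} = -4 + h h^{2} = -4 + h^{3}$)
$\left(9225 + 19585\right) \left(P{\left(-9 \right)} + g\right) = \left(9225 + 19585\right) \left(\left(-4 + \left(-9\right)^{3}\right) - 492\right) = 28810 \left(\left(-4 - 729\right) - 492\right) = 28810 \left(-733 - 492\right) = 28810 \left(-1225\right) = -35292250$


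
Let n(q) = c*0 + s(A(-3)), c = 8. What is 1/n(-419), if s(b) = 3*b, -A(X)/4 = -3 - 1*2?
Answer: 1/60 ≈ 0.016667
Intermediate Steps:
A(X) = 20 (A(X) = -4*(-3 - 1*2) = -4*(-3 - 2) = -4*(-5) = 20)
n(q) = 60 (n(q) = 8*0 + 3*20 = 0 + 60 = 60)
1/n(-419) = 1/60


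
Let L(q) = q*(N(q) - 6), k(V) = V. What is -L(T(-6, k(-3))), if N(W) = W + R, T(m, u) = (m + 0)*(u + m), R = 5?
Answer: -2862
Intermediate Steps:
T(m, u) = m*(m + u)
N(W) = 5 + W (N(W) = W + 5 = 5 + W)
L(q) = q*(-1 + q) (L(q) = q*((5 + q) - 6) = q*(-1 + q))
-L(T(-6, k(-3))) = -(-6*(-6 - 3))*(-1 - 6*(-6 - 3)) = -(-6*(-9))*(-1 - 6*(-9)) = -54*(-1 + 54) = -54*53 = -1*2862 = -2862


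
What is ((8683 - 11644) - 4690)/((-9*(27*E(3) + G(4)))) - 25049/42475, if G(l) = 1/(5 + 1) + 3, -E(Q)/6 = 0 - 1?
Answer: 575481773/126278175 ≈ 4.5573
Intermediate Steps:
E(Q) = 6 (E(Q) = -6*(0 - 1) = -6*(-1) = 6)
G(l) = 19/6 (G(l) = 1/6 + 3 = ⅙ + 3 = 19/6)
((8683 - 11644) - 4690)/((-9*(27*E(3) + G(4)))) - 25049/42475 = ((8683 - 11644) - 4690)/((-9*(27*6 + 19/6))) - 25049/42475 = (-2961 - 4690)/((-9*(162 + 19/6))) - 25049*1/42475 = -7651/((-9*991/6)) - 25049/42475 = -7651/(-2973/2) - 25049/42475 = -7651*(-2/2973) - 25049/42475 = 15302/2973 - 25049/42475 = 575481773/126278175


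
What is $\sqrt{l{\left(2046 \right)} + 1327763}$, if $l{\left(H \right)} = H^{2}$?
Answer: $\sqrt{5513879} \approx 2348.2$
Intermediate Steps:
$\sqrt{l{\left(2046 \right)} + 1327763} = \sqrt{2046^{2} + 1327763} = \sqrt{4186116 + 1327763} = \sqrt{5513879}$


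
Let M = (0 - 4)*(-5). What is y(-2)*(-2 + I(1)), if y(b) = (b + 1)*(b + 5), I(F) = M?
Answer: -54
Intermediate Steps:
M = 20 (M = -4*(-5) = 20)
I(F) = 20
y(b) = (1 + b)*(5 + b)
y(-2)*(-2 + I(1)) = (5 + (-2)**2 + 6*(-2))*(-2 + 20) = (5 + 4 - 12)*18 = -3*18 = -54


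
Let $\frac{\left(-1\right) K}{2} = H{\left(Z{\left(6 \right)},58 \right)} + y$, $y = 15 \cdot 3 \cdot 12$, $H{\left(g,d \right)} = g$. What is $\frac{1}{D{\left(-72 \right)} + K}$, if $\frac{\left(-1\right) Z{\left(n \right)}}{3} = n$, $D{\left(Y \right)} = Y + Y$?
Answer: $- \frac{1}{1188} \approx -0.00084175$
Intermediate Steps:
$D{\left(Y \right)} = 2 Y$
$Z{\left(n \right)} = - 3 n$
$y = 540$ ($y = 45 \cdot 12 = 540$)
$K = -1044$ ($K = - 2 \left(\left(-3\right) 6 + 540\right) = - 2 \left(-18 + 540\right) = \left(-2\right) 522 = -1044$)
$\frac{1}{D{\left(-72 \right)} + K} = \frac{1}{2 \left(-72\right) - 1044} = \frac{1}{-144 - 1044} = \frac{1}{-1188} = - \frac{1}{1188}$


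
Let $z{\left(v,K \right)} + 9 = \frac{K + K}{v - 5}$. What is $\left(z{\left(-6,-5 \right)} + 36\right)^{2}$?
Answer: $\frac{94249}{121} \approx 778.92$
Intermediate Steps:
$z{\left(v,K \right)} = -9 + \frac{2 K}{-5 + v}$ ($z{\left(v,K \right)} = -9 + \frac{K + K}{v - 5} = -9 + \frac{2 K}{-5 + v}$)
$\left(z{\left(-6,-5 \right)} + 36\right)^{2} = \left(\frac{45 - -54 + 2 \left(-5\right)}{-5 - 6} + 36\right)^{2} = \left(\frac{45 + 54 - 10}{-11} + 36\right)^{2} = \left(\left(- \frac{1}{11}\right) 89 + 36\right)^{2} = \left(- \frac{89}{11} + 36\right)^{2} = \left(\frac{307}{11}\right)^{2} = \frac{94249}{121}$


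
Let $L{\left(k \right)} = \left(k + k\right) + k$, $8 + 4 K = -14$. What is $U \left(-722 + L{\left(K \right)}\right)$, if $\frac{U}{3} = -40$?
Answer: $88620$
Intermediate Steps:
$U = -120$ ($U = 3 \left(-40\right) = -120$)
$K = - \frac{11}{2}$ ($K = -2 + \frac{1}{4} \left(-14\right) = -2 - \frac{7}{2} = - \frac{11}{2} \approx -5.5$)
$L{\left(k \right)} = 3 k$ ($L{\left(k \right)} = 2 k + k = 3 k$)
$U \left(-722 + L{\left(K \right)}\right) = - 120 \left(-722 + 3 \left(- \frac{11}{2}\right)\right) = - 120 \left(-722 - \frac{33}{2}\right) = \left(-120\right) \left(- \frac{1477}{2}\right) = 88620$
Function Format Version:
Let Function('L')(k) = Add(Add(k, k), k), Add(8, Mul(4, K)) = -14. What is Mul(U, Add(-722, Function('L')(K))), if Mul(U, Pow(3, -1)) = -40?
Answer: 88620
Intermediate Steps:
U = -120 (U = Mul(3, -40) = -120)
K = Rational(-11, 2) (K = Add(-2, Mul(Rational(1, 4), -14)) = Add(-2, Rational(-7, 2)) = Rational(-11, 2) ≈ -5.5000)
Function('L')(k) = Mul(3, k) (Function('L')(k) = Add(Mul(2, k), k) = Mul(3, k))
Mul(U, Add(-722, Function('L')(K))) = Mul(-120, Add(-722, Mul(3, Rational(-11, 2)))) = Mul(-120, Add(-722, Rational(-33, 2))) = Mul(-120, Rational(-1477, 2)) = 88620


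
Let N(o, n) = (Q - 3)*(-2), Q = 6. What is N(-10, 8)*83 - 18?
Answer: -516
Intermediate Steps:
N(o, n) = -6 (N(o, n) = (6 - 3)*(-2) = 3*(-2) = -6)
N(-10, 8)*83 - 18 = -6*83 - 18 = -498 - 18 = -516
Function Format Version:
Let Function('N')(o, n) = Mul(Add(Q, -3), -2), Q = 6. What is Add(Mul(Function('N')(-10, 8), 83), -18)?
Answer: -516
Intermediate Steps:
Function('N')(o, n) = -6 (Function('N')(o, n) = Mul(Add(6, -3), -2) = Mul(3, -2) = -6)
Add(Mul(Function('N')(-10, 8), 83), -18) = Add(Mul(-6, 83), -18) = Add(-498, -18) = -516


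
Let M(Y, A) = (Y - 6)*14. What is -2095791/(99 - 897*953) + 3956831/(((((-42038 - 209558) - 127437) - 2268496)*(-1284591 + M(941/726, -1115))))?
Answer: 30803735121081457462/12562909981238961701 ≈ 2.4520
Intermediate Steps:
M(Y, A) = -84 + 14*Y (M(Y, A) = (-6 + Y)*14 = -84 + 14*Y)
-2095791/(99 - 897*953) + 3956831/(((((-42038 - 209558) - 127437) - 2268496)*(-1284591 + M(941/726, -1115)))) = -2095791/(99 - 897*953) + 3956831/(((((-42038 - 209558) - 127437) - 2268496)*(-1284591 + (-84 + 14*(941/726))))) = -2095791/(99 - 854841) + 3956831/((((-251596 - 127437) - 2268496)*(-1284591 + (-84 + 14*(941*(1/726)))))) = -2095791/(-854742) + 3956831/(((-379033 - 2268496)*(-1284591 + (-84 + 14*(941/726))))) = -2095791*(-1/854742) + 3956831/((-2647529*(-1284591 + (-84 + 6587/363)))) = 698597/284914 + 3956831/((-2647529*(-1284591 - 23905/363))) = 698597/284914 + 3956831/((-2647529*(-466330438/363))) = 698597/284914 + 3956831/(1234623358187702/363) = 698597/284914 + 3956831*(363/1234623358187702) = 698597/284914 + 1436329653/1234623358187702 = 30803735121081457462/12562909981238961701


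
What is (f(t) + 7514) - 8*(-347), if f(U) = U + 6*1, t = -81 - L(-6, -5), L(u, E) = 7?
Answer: 10208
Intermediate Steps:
t = -88 (t = -81 - 1*7 = -81 - 7 = -88)
f(U) = 6 + U (f(U) = U + 6 = 6 + U)
(f(t) + 7514) - 8*(-347) = ((6 - 88) + 7514) - 8*(-347) = (-82 + 7514) + 2776 = 7432 + 2776 = 10208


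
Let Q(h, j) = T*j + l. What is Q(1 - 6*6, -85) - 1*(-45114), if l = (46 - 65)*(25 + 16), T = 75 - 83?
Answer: 45015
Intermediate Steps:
T = -8
l = -779 (l = -19*41 = -779)
Q(h, j) = -779 - 8*j (Q(h, j) = -8*j - 779 = -779 - 8*j)
Q(1 - 6*6, -85) - 1*(-45114) = (-779 - 8*(-85)) - 1*(-45114) = (-779 + 680) + 45114 = -99 + 45114 = 45015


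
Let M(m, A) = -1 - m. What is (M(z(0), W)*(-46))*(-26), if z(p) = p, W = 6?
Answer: -1196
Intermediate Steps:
(M(z(0), W)*(-46))*(-26) = ((-1 - 1*0)*(-46))*(-26) = ((-1 + 0)*(-46))*(-26) = -1*(-46)*(-26) = 46*(-26) = -1196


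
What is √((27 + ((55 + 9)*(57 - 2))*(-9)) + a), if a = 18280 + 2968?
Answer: I*√10405 ≈ 102.0*I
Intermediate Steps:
a = 21248
√((27 + ((55 + 9)*(57 - 2))*(-9)) + a) = √((27 + ((55 + 9)*(57 - 2))*(-9)) + 21248) = √((27 + (64*55)*(-9)) + 21248) = √((27 + 3520*(-9)) + 21248) = √((27 - 31680) + 21248) = √(-31653 + 21248) = √(-10405) = I*√10405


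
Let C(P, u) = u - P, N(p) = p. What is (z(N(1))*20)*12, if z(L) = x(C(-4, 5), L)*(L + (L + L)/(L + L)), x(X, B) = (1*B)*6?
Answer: 2880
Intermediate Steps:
x(X, B) = 6*B (x(X, B) = B*6 = 6*B)
z(L) = 6*L*(1 + L) (z(L) = (6*L)*(L + (L + L)/(L + L)) = (6*L)*(L + (2*L)/((2*L))) = (6*L)*(L + (2*L)*(1/(2*L))) = (6*L)*(L + 1) = (6*L)*(1 + L) = 6*L*(1 + L))
(z(N(1))*20)*12 = ((6*1*(1 + 1))*20)*12 = ((6*1*2)*20)*12 = (12*20)*12 = 240*12 = 2880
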